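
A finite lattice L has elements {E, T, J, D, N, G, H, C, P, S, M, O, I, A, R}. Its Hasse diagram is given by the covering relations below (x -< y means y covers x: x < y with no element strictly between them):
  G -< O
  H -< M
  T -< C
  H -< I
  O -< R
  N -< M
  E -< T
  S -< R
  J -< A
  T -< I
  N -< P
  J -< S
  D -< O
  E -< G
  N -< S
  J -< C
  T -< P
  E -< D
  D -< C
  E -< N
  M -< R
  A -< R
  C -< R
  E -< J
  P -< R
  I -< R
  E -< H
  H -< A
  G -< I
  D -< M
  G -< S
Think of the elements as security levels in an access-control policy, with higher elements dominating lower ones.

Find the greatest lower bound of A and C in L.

Common lower bounds of {A, C}: E, J.
The greatest among these is J.

J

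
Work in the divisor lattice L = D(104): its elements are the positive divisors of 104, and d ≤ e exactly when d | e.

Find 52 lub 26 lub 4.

52

In the divisibility order, the join is the least common multiple: lcm(52, 26, 4) = 52.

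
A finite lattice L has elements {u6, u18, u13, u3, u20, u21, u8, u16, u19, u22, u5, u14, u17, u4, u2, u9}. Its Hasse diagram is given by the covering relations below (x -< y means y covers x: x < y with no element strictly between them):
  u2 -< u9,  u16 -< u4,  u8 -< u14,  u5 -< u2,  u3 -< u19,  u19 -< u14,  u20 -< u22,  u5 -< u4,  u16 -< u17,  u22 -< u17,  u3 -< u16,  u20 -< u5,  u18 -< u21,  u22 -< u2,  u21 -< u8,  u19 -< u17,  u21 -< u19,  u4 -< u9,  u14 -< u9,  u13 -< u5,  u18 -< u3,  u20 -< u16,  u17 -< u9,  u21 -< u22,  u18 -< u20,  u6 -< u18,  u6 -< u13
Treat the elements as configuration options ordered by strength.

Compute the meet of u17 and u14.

Common lower bounds of {u17, u14}: u18, u19, u21, u3, u6.
The greatest among these is u19.

u19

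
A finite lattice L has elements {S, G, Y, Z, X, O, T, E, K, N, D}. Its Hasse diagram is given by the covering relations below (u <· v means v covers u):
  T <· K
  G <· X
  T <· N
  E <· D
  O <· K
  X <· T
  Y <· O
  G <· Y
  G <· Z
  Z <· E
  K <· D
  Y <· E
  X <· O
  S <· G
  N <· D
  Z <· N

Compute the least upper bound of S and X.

X

Common upper bounds of {S, X}: D, K, N, O, T, X.
The least among these is X.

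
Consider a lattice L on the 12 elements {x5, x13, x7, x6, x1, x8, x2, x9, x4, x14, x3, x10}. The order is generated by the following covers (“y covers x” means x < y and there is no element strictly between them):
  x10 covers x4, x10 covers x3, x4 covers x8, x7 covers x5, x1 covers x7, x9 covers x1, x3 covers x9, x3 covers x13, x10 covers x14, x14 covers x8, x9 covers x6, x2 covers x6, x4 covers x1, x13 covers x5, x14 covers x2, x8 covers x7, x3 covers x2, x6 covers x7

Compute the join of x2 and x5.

x2

Common upper bounds of {x2, x5}: x10, x14, x2, x3.
The least among these is x2.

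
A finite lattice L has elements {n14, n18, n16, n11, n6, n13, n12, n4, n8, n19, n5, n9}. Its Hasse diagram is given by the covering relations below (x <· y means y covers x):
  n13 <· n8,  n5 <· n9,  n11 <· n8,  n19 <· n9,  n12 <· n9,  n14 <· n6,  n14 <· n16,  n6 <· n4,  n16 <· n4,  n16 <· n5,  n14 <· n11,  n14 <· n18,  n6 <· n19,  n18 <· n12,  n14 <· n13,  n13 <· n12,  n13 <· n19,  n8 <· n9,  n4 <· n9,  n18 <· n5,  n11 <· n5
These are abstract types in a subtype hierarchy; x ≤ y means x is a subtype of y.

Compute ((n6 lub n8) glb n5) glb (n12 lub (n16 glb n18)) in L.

n6 ∨ n8 = n9
n9 ∧ n5 = n5
n16 ∧ n18 = n14
n12 ∨ n14 = n12
n5 ∧ n12 = n18

n18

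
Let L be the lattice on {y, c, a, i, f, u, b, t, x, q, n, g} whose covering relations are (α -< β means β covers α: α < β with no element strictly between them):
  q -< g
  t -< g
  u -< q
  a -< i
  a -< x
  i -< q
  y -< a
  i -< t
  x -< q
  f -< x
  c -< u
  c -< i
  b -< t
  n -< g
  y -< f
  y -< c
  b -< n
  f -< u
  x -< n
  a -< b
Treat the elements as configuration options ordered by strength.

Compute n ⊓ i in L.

n ∧ i = a

a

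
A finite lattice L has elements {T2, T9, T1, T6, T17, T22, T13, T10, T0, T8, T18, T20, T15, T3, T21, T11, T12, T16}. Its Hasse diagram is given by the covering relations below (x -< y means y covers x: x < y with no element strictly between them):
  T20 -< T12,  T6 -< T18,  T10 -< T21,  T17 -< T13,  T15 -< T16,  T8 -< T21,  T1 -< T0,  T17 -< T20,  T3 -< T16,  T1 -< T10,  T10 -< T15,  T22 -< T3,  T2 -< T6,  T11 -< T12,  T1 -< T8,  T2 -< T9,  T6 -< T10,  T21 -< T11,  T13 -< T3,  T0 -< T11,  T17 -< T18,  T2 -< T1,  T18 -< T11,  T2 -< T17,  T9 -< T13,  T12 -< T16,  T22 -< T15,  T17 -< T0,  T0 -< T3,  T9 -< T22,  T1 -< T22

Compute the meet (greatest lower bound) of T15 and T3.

T22

Common lower bounds of {T15, T3}: T1, T2, T22, T9.
The greatest among these is T22.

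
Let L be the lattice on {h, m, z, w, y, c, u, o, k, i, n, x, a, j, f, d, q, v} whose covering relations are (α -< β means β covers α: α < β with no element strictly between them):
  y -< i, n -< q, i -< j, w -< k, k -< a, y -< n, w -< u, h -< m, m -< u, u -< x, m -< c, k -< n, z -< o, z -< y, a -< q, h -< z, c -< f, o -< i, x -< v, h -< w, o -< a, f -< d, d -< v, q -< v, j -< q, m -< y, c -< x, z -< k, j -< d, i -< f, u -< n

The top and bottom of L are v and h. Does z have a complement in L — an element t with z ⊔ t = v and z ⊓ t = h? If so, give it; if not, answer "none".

x

Need t with z ∨ t = v and z ∧ t = h.
Checking each element gives: x.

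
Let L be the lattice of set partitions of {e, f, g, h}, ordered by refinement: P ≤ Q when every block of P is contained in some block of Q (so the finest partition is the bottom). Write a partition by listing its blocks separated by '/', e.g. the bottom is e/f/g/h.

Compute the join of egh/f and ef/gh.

efgh

Common upper bounds of {egh/f, ef/gh}: efgh.
The least among these is efgh.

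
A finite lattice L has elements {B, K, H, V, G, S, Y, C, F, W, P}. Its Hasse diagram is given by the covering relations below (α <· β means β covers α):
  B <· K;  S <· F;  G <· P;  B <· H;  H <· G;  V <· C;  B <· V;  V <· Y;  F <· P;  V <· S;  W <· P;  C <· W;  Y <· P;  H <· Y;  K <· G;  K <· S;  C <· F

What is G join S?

Common upper bounds of {G, S}: P.
The least among these is P.

P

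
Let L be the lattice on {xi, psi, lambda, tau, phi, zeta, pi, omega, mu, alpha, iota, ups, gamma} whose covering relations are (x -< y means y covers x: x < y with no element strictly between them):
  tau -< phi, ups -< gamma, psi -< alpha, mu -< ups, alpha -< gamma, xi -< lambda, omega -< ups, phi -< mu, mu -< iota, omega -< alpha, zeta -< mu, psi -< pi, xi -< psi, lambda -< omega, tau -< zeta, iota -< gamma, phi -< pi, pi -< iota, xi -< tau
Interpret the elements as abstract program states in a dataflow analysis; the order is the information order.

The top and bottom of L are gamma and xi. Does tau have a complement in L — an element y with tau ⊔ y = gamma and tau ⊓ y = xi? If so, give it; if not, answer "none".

alpha

Need y with tau ∨ y = gamma and tau ∧ y = xi.
Checking each element gives: alpha.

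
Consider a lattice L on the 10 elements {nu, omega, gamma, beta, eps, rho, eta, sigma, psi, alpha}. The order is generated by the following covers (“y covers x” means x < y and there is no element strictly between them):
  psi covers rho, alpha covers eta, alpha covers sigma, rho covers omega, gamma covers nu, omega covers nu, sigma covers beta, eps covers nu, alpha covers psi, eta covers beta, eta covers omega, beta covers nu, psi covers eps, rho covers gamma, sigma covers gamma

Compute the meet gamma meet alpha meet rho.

gamma

Common lower bounds of {gamma, alpha, rho}: gamma, nu.
The greatest among these is gamma.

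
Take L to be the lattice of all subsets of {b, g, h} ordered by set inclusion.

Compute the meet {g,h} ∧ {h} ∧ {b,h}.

Under ⊆, meet is intersection: {g,h} ∩ {h} ∩ {b,h} = {h}.

{h}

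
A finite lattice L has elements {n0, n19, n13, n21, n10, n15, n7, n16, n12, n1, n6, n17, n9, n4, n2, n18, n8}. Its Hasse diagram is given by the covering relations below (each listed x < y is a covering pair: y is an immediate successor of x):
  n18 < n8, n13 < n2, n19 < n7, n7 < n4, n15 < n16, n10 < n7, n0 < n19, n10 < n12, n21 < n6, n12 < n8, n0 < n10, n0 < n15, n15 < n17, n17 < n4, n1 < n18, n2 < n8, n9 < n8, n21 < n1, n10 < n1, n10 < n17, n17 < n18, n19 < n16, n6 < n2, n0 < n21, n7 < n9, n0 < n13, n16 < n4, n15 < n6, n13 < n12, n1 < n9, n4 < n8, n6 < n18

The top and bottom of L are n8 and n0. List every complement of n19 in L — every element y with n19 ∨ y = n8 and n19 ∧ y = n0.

n12, n13, n18, n2, n6

Need y with n19 ∨ y = n8 and n19 ∧ y = n0.
Checking each element gives: n12, n13, n18, n2, n6.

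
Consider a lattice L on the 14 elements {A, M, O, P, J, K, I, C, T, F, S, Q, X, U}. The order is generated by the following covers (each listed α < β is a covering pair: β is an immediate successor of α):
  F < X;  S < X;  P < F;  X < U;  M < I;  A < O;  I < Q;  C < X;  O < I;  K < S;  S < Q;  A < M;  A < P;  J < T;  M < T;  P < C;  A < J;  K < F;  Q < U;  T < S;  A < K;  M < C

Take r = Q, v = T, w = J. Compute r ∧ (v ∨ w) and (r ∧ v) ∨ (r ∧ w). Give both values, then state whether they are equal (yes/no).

T; T; yes

v ∨ w = T, so r ∧ (v ∨ w) = Q ∧ T = T.
r ∧ v = T and r ∧ w = J, so (r ∧ v) ∨ (r ∧ w) = T ∨ J = T.
Equal: yes.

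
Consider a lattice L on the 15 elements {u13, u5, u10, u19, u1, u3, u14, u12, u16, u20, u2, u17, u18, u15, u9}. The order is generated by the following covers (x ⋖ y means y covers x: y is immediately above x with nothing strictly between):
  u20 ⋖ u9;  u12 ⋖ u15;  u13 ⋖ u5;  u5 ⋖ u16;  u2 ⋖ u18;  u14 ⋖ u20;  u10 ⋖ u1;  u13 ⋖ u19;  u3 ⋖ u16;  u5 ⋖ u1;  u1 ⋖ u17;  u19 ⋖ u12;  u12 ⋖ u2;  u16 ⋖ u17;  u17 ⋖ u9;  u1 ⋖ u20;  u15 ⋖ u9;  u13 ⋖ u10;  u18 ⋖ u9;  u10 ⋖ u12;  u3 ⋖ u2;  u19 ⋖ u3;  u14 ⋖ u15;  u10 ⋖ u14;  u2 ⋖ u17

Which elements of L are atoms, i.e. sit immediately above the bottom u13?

The atoms are exactly the elements that cover u13: u10, u19, u5.

u10, u19, u5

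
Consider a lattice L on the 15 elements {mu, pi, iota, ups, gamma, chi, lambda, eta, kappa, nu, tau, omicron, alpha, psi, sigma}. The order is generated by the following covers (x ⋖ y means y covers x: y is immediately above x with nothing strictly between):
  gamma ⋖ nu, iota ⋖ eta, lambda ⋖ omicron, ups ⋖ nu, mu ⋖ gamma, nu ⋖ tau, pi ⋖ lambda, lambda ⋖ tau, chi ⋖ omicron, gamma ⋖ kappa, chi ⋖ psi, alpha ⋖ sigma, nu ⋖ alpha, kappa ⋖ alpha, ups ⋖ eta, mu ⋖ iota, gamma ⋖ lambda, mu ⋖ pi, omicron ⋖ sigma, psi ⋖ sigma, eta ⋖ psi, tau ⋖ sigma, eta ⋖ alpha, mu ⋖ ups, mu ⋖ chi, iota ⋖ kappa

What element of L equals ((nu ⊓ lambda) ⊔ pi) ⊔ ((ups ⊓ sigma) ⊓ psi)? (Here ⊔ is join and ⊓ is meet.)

nu ∧ lambda = gamma
gamma ∨ pi = lambda
ups ∧ sigma = ups
ups ∧ psi = ups
lambda ∨ ups = tau

tau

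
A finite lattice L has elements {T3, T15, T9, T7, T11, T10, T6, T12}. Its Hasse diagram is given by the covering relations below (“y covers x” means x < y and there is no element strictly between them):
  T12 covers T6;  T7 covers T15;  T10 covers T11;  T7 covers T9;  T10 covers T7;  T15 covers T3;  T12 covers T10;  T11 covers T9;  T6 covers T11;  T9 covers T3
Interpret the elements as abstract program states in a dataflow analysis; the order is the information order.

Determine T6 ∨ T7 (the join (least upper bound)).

T12

Common upper bounds of {T6, T7}: T12.
The least among these is T12.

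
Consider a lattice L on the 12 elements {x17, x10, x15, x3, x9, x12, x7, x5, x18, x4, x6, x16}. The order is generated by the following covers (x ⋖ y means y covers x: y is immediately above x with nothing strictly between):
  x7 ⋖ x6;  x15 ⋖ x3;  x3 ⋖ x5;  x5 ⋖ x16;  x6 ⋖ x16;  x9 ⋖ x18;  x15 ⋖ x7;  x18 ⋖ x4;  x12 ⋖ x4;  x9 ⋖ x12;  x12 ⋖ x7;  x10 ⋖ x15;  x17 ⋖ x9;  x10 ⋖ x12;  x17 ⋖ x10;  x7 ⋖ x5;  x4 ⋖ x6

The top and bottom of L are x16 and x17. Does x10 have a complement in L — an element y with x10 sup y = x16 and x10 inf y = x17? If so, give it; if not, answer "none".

none

For every candidate y, either x10 ∨ y ≠ x16 or x10 ∧ y ≠ x17; no complement exists.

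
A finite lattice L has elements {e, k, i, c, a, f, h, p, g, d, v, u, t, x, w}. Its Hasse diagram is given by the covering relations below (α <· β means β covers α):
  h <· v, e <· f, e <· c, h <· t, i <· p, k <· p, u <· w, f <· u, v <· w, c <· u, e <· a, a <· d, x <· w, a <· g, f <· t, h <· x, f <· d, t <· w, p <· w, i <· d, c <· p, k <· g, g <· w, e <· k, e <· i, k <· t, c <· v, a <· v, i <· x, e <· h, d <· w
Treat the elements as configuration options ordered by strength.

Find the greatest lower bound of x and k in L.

Common lower bounds of {x, k}: e.
The greatest among these is e.

e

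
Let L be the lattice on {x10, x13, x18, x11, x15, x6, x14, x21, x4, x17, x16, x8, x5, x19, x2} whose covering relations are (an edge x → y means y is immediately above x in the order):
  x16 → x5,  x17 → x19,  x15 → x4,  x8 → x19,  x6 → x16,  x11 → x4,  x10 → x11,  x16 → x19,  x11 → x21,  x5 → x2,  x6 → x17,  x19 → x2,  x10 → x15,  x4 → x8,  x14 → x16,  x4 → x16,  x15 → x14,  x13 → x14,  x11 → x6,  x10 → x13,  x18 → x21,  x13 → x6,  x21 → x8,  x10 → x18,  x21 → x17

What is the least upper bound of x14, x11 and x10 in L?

x16

Common upper bounds of {x14, x11, x10}: x16, x19, x2, x5.
The least among these is x16.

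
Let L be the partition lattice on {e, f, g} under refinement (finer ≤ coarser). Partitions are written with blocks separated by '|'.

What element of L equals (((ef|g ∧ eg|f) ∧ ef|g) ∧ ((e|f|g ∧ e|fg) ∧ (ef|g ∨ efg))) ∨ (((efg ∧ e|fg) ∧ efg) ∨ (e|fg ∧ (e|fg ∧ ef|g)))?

ef|g ∧ eg|f = e|f|g
e|f|g ∧ ef|g = e|f|g
e|f|g ∧ e|fg = e|f|g
ef|g ∨ efg = efg
e|f|g ∧ efg = e|f|g
e|f|g ∧ e|f|g = e|f|g
efg ∧ e|fg = e|fg
e|fg ∧ efg = e|fg
e|fg ∧ ef|g = e|f|g
e|fg ∧ e|f|g = e|f|g
e|fg ∨ e|f|g = e|fg
e|f|g ∨ e|fg = e|fg

e|fg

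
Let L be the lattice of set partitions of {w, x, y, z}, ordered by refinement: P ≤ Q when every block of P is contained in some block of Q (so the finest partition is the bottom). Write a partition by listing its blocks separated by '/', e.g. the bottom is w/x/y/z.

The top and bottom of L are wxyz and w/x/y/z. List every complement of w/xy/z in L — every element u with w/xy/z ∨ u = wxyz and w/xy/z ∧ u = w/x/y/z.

Need u with w/xy/z ∨ u = wxyz and w/xy/z ∧ u = w/x/y/z.
Checking each element gives: wx/yz, wxz/y, wy/xz, wyz/x.

wx/yz, wxz/y, wy/xz, wyz/x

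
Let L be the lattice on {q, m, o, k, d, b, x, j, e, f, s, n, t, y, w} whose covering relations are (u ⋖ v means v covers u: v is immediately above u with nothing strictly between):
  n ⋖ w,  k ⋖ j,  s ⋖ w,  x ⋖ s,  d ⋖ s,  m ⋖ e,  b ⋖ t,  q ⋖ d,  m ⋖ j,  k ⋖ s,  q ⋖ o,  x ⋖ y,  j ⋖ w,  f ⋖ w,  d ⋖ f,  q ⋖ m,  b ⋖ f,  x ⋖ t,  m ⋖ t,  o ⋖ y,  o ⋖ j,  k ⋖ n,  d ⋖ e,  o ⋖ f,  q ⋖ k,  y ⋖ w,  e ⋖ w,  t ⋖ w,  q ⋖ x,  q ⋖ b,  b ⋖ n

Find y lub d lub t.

w

Common upper bounds of {y, d, t}: w.
The least among these is w.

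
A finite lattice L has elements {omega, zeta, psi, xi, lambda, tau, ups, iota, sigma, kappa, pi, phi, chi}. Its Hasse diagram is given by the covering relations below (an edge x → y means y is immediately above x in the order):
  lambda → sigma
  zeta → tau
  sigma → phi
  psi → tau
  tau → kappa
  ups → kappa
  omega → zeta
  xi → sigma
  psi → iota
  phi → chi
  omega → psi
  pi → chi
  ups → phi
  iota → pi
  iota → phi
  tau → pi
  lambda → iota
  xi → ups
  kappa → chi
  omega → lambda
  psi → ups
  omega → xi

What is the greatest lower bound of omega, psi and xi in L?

Common lower bounds of {omega, psi, xi}: omega.
The greatest among these is omega.

omega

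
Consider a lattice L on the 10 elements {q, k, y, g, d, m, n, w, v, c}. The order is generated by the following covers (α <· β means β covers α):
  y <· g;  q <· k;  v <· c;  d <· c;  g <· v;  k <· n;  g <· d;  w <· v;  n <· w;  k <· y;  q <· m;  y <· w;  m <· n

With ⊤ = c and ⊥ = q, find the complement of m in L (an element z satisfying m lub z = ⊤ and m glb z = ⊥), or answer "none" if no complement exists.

d

Need z with m ∨ z = c and m ∧ z = q.
Checking each element gives: d.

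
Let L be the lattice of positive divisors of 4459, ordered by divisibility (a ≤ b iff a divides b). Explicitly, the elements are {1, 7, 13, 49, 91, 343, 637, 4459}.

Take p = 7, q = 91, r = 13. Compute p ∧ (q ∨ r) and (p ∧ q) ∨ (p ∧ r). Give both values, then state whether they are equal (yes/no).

7; 7; yes

q ∨ r = 91, so p ∧ (q ∨ r) = 7 ∧ 91 = 7.
p ∧ q = 7 and p ∧ r = 1, so (p ∧ q) ∨ (p ∧ r) = 7 ∨ 1 = 7.
Equal: yes.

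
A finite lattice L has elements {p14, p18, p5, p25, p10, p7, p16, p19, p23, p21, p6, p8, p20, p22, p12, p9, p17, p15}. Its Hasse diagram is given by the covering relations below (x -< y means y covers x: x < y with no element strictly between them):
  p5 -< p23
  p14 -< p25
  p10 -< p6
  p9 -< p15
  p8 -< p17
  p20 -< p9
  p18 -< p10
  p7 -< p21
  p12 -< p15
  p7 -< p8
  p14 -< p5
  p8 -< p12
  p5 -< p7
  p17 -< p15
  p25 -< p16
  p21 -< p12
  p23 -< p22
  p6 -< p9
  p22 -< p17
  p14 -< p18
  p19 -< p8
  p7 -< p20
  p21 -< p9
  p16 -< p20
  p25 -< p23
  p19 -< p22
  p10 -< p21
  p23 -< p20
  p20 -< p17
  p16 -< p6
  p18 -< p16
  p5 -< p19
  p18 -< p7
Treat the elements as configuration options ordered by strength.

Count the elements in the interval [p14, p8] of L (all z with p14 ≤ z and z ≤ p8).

6

The interval [p14, p8] = {p14, p18, p19, p5, p7, p8}, which has 6 elements.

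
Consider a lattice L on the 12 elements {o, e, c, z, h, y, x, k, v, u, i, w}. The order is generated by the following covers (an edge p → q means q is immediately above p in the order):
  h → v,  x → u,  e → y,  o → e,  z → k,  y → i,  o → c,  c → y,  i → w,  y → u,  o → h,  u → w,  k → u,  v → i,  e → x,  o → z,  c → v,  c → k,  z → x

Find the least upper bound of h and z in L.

w

Common upper bounds of {h, z}: w.
The least among these is w.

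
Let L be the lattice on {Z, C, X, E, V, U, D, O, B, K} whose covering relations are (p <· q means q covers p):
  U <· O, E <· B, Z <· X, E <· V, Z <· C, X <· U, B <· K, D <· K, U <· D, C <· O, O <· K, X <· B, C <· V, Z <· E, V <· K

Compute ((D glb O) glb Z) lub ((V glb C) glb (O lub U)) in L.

D ∧ O = U
U ∧ Z = Z
V ∧ C = C
O ∨ U = O
C ∧ O = C
Z ∨ C = C

C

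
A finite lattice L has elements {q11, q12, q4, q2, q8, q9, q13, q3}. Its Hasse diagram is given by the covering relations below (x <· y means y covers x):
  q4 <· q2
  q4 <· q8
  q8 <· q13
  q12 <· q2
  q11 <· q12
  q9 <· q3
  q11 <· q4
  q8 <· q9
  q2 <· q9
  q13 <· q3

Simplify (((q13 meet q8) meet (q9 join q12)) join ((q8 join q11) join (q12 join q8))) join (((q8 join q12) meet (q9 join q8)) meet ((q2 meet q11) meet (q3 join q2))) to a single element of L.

q13 ∧ q8 = q8
q9 ∨ q12 = q9
q8 ∧ q9 = q8
q8 ∨ q11 = q8
q12 ∨ q8 = q9
q8 ∨ q9 = q9
q8 ∨ q9 = q9
q8 ∨ q12 = q9
q9 ∨ q8 = q9
q9 ∧ q9 = q9
q2 ∧ q11 = q11
q3 ∨ q2 = q3
q11 ∧ q3 = q11
q9 ∧ q11 = q11
q9 ∨ q11 = q9

q9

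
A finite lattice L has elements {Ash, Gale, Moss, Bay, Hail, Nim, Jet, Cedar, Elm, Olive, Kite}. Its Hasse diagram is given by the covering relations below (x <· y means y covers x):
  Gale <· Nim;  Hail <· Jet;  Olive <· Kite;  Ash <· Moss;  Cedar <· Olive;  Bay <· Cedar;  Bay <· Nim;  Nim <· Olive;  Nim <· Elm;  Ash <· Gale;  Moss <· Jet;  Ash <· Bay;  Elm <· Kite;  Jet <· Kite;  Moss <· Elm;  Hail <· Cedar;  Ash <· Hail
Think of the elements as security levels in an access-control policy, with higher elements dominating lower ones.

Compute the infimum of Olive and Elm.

Nim

Common lower bounds of {Olive, Elm}: Ash, Bay, Gale, Nim.
The greatest among these is Nim.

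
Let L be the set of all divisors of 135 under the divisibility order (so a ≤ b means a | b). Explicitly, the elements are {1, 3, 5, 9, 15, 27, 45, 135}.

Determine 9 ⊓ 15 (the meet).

In the divisibility order, the meet is the greatest common divisor: gcd(9, 15) = 3.

3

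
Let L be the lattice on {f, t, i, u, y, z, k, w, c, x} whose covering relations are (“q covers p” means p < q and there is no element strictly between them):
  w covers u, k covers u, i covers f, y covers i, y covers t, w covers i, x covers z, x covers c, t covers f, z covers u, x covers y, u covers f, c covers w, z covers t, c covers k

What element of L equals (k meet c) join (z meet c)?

k ∧ c = k
z ∧ c = u
k ∨ u = k

k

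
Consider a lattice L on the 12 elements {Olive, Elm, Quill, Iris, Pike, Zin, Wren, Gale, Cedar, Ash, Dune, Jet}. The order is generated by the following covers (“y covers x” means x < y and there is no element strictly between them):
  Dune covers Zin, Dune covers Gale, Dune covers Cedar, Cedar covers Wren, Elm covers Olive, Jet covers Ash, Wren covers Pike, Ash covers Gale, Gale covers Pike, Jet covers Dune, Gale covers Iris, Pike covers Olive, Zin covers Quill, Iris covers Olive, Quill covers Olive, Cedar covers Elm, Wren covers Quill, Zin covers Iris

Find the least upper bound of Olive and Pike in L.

Common upper bounds of {Olive, Pike}: Ash, Cedar, Dune, Gale, Jet, Pike, Wren.
The least among these is Pike.

Pike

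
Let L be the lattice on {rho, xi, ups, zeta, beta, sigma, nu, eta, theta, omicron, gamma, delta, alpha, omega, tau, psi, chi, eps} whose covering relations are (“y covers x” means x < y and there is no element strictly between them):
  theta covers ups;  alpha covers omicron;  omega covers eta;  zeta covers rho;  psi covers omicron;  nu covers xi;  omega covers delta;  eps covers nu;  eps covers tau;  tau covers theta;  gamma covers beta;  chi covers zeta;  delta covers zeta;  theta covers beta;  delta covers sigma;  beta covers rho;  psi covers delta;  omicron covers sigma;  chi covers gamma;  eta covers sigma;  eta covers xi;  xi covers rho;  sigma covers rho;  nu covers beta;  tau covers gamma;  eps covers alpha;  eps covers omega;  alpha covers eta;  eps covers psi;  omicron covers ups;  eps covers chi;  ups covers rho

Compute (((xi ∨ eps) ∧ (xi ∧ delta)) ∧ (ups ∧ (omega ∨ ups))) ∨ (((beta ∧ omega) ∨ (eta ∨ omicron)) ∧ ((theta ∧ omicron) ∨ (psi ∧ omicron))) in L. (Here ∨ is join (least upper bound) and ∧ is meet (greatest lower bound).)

xi ∨ eps = eps
xi ∧ delta = rho
eps ∧ rho = rho
omega ∨ ups = eps
ups ∧ eps = ups
rho ∧ ups = rho
beta ∧ omega = rho
eta ∨ omicron = alpha
rho ∨ alpha = alpha
theta ∧ omicron = ups
psi ∧ omicron = omicron
ups ∨ omicron = omicron
alpha ∧ omicron = omicron
rho ∨ omicron = omicron

omicron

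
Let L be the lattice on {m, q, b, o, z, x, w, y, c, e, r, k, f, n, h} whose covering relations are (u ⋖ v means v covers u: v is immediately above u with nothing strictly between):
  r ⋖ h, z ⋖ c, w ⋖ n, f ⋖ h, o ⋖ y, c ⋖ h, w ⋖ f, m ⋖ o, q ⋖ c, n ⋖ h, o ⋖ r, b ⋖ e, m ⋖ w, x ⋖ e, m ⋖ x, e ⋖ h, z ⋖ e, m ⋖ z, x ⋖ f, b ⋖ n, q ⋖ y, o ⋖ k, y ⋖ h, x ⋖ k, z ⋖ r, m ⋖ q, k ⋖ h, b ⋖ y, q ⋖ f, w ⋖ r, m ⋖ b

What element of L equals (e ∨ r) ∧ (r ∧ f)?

e ∨ r = h
r ∧ f = w
h ∧ w = w

w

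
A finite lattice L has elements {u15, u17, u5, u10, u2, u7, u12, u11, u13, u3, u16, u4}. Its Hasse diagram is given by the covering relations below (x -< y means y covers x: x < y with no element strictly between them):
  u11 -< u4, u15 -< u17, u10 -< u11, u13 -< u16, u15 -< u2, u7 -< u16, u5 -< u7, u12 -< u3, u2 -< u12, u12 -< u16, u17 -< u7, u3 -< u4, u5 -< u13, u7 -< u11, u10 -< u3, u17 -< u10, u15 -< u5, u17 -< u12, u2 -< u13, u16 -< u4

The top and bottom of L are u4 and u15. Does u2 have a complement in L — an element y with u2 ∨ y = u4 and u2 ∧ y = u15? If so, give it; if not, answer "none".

Need y with u2 ∨ y = u4 and u2 ∧ y = u15.
Checking each element gives: u11.

u11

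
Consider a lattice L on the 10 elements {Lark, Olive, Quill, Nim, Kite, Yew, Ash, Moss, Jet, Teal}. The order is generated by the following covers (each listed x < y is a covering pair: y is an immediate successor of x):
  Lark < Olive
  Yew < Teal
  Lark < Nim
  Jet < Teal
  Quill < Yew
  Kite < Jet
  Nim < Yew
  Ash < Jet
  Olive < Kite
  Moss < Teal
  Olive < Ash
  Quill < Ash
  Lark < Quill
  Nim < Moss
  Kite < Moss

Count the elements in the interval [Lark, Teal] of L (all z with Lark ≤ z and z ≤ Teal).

The interval [Lark, Teal] = {Ash, Jet, Kite, Lark, Moss, Nim, Olive, Quill, Teal, Yew}, which has 10 elements.

10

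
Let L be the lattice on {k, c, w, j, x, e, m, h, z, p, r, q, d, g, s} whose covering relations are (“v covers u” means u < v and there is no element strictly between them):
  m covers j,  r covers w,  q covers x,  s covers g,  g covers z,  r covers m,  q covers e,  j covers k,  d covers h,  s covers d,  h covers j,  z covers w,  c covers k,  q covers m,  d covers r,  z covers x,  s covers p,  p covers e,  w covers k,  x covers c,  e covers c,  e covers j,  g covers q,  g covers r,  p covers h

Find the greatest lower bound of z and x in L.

x

Common lower bounds of {z, x}: c, k, x.
The greatest among these is x.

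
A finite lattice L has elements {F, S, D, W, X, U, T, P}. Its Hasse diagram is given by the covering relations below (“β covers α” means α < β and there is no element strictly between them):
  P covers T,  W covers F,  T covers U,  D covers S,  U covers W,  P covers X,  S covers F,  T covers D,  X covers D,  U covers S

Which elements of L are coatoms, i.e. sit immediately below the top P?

The coatoms are exactly the elements covered by P: T, X.

T, X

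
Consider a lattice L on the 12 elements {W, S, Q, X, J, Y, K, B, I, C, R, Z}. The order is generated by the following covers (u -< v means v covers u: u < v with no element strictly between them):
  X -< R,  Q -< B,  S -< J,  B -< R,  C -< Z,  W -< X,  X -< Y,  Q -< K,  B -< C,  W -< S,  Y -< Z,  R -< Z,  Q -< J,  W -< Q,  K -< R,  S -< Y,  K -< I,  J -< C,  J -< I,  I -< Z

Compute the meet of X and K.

Common lower bounds of {X, K}: W.
The greatest among these is W.

W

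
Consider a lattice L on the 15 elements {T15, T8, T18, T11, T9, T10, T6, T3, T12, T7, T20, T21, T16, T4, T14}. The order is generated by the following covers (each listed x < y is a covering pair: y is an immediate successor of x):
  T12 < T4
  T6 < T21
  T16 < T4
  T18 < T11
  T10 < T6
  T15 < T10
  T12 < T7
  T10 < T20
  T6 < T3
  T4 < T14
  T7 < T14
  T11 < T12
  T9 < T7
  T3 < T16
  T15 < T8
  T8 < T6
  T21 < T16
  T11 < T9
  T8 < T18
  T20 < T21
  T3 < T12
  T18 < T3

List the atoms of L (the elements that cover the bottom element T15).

T10, T8

The atoms are exactly the elements that cover T15: T10, T8.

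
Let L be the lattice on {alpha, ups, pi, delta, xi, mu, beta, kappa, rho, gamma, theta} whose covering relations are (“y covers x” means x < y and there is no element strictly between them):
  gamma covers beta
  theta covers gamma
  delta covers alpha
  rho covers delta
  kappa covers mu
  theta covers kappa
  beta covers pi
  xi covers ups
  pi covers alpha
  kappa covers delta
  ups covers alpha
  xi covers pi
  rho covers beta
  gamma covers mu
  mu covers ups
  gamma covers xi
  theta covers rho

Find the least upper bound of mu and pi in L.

Common upper bounds of {mu, pi}: gamma, theta.
The least among these is gamma.

gamma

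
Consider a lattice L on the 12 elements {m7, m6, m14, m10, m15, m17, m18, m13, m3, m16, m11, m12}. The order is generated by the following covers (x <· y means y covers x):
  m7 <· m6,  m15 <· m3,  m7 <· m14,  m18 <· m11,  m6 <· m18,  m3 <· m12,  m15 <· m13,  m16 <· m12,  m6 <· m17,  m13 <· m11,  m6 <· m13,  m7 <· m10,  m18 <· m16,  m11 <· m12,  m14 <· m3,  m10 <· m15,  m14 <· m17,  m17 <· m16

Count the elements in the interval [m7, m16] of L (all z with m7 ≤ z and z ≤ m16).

6

The interval [m7, m16] = {m14, m16, m17, m18, m6, m7}, which has 6 elements.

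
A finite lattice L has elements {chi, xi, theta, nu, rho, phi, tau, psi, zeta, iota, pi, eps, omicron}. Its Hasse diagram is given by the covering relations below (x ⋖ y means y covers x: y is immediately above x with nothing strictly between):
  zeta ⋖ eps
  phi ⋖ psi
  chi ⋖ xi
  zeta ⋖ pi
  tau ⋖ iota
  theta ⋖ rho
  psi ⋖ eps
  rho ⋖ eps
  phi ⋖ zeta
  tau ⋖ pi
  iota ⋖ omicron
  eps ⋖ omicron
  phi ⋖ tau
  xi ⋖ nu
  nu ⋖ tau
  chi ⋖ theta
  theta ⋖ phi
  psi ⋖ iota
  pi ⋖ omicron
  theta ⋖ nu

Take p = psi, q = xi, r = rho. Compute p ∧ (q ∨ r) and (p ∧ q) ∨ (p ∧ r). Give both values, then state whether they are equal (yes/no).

psi; theta; no

q ∨ r = omicron, so p ∧ (q ∨ r) = psi ∧ omicron = psi.
p ∧ q = chi and p ∧ r = theta, so (p ∧ q) ∨ (p ∧ r) = chi ∨ theta = theta.
Equal: no.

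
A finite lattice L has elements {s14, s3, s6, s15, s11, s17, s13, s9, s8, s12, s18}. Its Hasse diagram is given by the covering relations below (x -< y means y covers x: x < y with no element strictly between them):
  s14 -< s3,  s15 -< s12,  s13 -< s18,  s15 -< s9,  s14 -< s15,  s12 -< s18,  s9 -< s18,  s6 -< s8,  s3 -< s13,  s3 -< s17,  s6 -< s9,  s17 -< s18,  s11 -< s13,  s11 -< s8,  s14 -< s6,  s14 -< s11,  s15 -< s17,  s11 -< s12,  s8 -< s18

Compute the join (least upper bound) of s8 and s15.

Common upper bounds of {s8, s15}: s18.
The least among these is s18.

s18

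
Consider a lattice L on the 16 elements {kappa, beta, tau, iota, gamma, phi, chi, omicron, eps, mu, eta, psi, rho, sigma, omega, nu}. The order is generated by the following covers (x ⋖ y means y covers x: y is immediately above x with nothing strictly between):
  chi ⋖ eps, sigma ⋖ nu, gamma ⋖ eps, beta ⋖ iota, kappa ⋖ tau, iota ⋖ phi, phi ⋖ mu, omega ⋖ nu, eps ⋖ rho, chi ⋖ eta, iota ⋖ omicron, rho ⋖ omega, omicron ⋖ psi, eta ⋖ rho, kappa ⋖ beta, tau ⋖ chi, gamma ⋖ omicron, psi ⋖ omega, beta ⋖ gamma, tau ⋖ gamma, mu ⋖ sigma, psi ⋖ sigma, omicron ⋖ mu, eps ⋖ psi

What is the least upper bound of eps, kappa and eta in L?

Common upper bounds of {eps, kappa, eta}: nu, omega, rho.
The least among these is rho.

rho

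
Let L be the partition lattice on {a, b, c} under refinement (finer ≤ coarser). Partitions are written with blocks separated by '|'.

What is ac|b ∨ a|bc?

abc

Common upper bounds of {ac|b, a|bc}: abc.
The least among these is abc.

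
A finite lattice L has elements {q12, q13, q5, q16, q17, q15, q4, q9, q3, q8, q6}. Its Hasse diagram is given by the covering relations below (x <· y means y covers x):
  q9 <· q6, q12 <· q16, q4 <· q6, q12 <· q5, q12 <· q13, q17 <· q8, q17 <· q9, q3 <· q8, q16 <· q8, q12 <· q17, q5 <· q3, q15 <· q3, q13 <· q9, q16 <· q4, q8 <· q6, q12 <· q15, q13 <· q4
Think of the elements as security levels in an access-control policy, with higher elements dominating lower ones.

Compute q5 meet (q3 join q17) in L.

q5

q3 ∨ q17 = q8
q5 ∧ q8 = q5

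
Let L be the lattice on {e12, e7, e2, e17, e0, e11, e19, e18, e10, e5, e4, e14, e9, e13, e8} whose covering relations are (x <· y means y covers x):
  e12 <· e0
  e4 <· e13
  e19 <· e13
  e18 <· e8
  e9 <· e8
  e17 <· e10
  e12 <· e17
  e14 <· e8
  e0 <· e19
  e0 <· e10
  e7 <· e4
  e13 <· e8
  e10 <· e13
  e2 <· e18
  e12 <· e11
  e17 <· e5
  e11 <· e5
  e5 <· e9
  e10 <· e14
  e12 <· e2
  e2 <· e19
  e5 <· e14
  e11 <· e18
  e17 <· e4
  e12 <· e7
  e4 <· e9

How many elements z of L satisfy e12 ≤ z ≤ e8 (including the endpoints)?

15

The interval [e12, e8] = {e0, e10, e11, e12, e13, e14, e17, e18, e19, e2, e4, e5, e7, e8, e9}, which has 15 elements.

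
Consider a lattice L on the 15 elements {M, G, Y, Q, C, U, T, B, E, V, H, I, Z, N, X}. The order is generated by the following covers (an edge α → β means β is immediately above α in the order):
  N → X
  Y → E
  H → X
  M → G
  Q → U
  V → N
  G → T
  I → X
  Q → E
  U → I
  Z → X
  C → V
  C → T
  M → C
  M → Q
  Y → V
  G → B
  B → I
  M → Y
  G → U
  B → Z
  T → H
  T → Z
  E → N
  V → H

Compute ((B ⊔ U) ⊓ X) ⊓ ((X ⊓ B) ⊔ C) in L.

B ∨ U = I
I ∧ X = I
X ∧ B = B
B ∨ C = Z
I ∧ Z = B

B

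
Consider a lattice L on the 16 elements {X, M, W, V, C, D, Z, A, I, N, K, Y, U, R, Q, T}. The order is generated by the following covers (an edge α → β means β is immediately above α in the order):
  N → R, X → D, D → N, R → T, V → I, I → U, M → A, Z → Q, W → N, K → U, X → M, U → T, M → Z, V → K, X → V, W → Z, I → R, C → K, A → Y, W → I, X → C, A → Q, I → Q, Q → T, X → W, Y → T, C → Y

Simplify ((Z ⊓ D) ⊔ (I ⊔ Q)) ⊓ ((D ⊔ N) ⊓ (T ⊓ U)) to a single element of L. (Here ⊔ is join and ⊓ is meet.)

W

Z ∧ D = X
I ∨ Q = Q
X ∨ Q = Q
D ∨ N = N
T ∧ U = U
N ∧ U = W
Q ∧ W = W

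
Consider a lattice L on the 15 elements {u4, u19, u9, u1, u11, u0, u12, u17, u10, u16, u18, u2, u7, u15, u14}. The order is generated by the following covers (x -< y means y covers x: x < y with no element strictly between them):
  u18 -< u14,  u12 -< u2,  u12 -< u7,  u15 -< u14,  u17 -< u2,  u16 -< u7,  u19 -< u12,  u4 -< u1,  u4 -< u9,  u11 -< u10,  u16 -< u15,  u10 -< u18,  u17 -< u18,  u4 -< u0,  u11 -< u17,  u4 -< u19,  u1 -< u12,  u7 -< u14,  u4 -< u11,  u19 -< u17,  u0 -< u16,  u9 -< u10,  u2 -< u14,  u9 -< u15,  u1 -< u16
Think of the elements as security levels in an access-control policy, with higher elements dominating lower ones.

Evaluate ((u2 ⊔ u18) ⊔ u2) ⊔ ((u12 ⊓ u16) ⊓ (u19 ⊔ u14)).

u2 ∨ u18 = u14
u14 ∨ u2 = u14
u12 ∧ u16 = u1
u19 ∨ u14 = u14
u1 ∧ u14 = u1
u14 ∨ u1 = u14

u14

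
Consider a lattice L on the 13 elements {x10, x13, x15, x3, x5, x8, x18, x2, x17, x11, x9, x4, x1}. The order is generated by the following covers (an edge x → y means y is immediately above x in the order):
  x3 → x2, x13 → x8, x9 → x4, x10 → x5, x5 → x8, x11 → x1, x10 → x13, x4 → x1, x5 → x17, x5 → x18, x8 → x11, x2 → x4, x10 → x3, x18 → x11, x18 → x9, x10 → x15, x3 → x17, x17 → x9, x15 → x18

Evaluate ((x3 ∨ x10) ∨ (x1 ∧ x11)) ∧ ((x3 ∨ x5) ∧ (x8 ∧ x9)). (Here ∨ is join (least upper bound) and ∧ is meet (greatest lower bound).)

x5

x3 ∨ x10 = x3
x1 ∧ x11 = x11
x3 ∨ x11 = x1
x3 ∨ x5 = x17
x8 ∧ x9 = x5
x17 ∧ x5 = x5
x1 ∧ x5 = x5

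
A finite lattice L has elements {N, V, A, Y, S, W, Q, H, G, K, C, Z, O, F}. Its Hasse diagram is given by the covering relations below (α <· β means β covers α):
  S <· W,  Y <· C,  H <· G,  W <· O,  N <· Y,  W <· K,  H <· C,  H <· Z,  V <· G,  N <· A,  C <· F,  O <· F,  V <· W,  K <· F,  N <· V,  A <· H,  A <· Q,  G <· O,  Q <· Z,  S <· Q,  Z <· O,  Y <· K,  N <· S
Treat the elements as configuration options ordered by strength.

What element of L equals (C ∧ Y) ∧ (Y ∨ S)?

Y

C ∧ Y = Y
Y ∨ S = K
Y ∧ K = Y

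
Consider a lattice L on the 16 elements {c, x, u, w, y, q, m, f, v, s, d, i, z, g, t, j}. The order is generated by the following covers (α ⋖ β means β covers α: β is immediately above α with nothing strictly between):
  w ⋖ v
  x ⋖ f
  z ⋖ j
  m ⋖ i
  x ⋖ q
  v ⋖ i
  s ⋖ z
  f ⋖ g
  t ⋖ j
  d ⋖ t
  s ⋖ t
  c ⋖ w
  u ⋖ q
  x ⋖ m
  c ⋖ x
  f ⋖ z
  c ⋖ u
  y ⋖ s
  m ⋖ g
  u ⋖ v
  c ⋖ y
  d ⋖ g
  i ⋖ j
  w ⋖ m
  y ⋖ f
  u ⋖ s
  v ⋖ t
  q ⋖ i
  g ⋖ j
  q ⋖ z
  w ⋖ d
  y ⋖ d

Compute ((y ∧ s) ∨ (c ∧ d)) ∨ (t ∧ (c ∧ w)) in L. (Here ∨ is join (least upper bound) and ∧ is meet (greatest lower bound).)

y ∧ s = y
c ∧ d = c
y ∨ c = y
c ∧ w = c
t ∧ c = c
y ∨ c = y

y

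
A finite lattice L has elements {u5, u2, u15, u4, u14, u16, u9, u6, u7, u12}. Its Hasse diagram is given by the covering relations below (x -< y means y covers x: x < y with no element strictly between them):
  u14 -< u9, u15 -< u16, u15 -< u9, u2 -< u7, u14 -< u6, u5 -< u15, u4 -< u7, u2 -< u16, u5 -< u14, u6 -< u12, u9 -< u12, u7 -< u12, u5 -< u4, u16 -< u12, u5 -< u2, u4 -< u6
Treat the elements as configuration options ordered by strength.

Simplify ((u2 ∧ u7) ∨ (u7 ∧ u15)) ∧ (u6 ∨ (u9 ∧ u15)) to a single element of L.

u2 ∧ u7 = u2
u7 ∧ u15 = u5
u2 ∨ u5 = u2
u9 ∧ u15 = u15
u6 ∨ u15 = u12
u2 ∧ u12 = u2

u2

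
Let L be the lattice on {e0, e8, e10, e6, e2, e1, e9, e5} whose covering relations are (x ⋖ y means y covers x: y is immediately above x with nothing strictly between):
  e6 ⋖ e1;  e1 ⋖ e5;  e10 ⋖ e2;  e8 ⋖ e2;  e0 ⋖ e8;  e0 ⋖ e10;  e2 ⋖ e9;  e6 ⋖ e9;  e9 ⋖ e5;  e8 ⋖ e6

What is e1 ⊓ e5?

e1

Common lower bounds of {e1, e5}: e0, e1, e6, e8.
The greatest among these is e1.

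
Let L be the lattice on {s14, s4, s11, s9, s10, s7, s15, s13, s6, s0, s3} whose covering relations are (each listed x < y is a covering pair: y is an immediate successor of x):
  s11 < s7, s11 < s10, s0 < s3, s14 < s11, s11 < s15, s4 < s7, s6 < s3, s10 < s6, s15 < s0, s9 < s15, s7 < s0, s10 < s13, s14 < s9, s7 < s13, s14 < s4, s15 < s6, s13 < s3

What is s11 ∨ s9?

Common upper bounds of {s11, s9}: s0, s15, s3, s6.
The least among these is s15.

s15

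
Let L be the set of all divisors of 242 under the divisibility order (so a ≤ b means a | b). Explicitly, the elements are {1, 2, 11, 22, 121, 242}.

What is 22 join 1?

22

In the divisibility order, the join is the least common multiple: lcm(22, 1) = 22.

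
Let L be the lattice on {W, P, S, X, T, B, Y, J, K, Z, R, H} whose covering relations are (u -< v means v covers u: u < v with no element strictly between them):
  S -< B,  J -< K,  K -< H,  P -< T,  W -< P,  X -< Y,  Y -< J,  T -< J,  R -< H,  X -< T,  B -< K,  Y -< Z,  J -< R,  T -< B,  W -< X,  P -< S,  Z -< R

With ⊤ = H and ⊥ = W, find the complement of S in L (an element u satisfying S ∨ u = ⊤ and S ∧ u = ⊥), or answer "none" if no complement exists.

Need u with S ∨ u = H and S ∧ u = W.
Checking each element gives: Z.

Z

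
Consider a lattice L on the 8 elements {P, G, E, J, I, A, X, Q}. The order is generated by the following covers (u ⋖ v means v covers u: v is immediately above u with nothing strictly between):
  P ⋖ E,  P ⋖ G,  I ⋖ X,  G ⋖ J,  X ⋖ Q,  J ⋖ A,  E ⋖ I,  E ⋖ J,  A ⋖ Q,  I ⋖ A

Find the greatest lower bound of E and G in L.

P

Common lower bounds of {E, G}: P.
The greatest among these is P.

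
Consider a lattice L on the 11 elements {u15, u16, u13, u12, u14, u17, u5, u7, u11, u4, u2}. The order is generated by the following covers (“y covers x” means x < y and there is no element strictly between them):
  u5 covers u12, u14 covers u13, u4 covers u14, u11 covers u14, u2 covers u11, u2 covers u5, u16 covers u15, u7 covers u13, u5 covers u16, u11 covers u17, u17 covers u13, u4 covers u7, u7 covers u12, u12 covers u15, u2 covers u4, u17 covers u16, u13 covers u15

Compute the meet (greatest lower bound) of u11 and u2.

u11

Common lower bounds of {u11, u2}: u11, u13, u14, u15, u16, u17.
The greatest among these is u11.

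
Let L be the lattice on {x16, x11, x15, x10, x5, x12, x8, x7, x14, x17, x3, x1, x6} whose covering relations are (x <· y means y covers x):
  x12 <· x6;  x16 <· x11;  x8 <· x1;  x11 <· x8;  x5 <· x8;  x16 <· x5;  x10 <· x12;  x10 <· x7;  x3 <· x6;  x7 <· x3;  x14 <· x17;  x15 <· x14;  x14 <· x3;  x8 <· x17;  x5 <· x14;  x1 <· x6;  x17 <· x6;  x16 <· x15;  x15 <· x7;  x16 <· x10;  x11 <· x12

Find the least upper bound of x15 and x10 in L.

x7

Common upper bounds of {x15, x10}: x3, x6, x7.
The least among these is x7.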